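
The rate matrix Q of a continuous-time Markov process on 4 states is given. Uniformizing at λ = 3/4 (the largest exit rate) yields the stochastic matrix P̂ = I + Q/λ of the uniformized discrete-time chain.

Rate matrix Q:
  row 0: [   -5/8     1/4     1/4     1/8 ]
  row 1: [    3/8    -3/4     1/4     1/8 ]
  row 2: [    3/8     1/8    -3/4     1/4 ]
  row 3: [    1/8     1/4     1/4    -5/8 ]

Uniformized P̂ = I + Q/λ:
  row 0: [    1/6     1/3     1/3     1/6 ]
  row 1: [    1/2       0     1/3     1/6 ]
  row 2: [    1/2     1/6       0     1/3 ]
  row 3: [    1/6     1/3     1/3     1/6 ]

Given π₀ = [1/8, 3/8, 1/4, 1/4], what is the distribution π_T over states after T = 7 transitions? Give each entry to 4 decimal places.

π = [0.3230, 0.2187, 0.2500, 0.2083]

t=0: π = [0.1250, 0.3750, 0.2500, 0.2500]
t=1: π = [0.3750, 0.1667, 0.2500, 0.2083]
t=2: π = [0.3056, 0.2361, 0.2500, 0.2083]
t=3: π = [0.3287, 0.2130, 0.2500, 0.2083]
t=4: π = [0.3210, 0.2207, 0.2500, 0.2083]
t=5: π = [0.3236, 0.2181, 0.2500, 0.2083]
t=6: π = [0.3227, 0.2190, 0.2500, 0.2083]
t=7: π = [0.3230, 0.2187, 0.2500, 0.2083]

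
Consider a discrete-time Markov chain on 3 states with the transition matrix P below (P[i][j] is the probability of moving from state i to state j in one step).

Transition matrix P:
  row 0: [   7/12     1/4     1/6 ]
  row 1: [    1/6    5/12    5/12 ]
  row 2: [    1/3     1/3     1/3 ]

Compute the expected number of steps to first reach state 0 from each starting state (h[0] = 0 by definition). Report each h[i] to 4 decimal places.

First-step conditioning: h[0] = 0; for i ≠ 0, h[i] = 1 + Σ_k P[i][k]·h[k].
  h[1] = 1 + 5/12·h[1] + 5/12·h[2]
  h[2] = 1 + 1/3·h[1] + 1/3·h[2]
Solving the 2×2 linear system over states ≠ 0 gives exactly h = [0, 13/3, 11/3] (h[0] = 0 is the target).

h = [0.0000, 4.3333, 3.6667]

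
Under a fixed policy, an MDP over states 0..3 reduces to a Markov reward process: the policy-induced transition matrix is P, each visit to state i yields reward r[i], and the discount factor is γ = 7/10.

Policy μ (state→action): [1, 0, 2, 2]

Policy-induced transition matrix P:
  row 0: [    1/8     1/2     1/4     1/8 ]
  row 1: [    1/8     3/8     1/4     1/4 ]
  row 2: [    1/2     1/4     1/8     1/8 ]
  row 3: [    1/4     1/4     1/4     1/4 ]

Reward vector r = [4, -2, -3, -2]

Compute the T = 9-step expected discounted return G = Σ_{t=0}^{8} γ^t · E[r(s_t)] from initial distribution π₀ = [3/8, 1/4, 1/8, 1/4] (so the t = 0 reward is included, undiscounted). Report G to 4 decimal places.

t=0: π = [0.3750, 0.2500, 0.1250, 0.2500], E[r] = 0.1250, γ^t·E[r] = 0.125000, running G = 0.125000
t=1: π = [0.2031, 0.3750, 0.2344, 0.1875], E[r] = -1.0156, γ^t·E[r] = -0.710938, running G = -0.585938
t=2: π = [0.2363, 0.3477, 0.2207, 0.1953], E[r] = -0.8027, γ^t·E[r] = -0.393340, running G = -0.979277
t=3: π = [0.2322, 0.3525, 0.2224, 0.1929], E[r] = -0.8293, γ^t·E[r] = -0.284466, running G = -1.263743
t=4: π = [0.2325, 0.3521, 0.2222, 0.1932], E[r] = -0.8271, γ^t·E[r] = -0.198591, running G = -1.462334
t=5: π = [0.2325, 0.3521, 0.2222, 0.1932], E[r] = -0.8274, γ^t·E[r] = -0.139061, running G = -1.601394
t=6: π = [0.2325, 0.3521, 0.2222, 0.1932], E[r] = -0.8273, γ^t·E[r] = -0.097336, running G = -1.698731
t=7: π = [0.2325, 0.3521, 0.2222, 0.1932], E[r] = -0.8274, γ^t·E[r] = -0.068136, running G = -1.766867
t=8: π = [0.2325, 0.3521, 0.2222, 0.1932], E[r] = -0.8274, γ^t·E[r] = -0.047695, running G = -1.814562

G = -1.8146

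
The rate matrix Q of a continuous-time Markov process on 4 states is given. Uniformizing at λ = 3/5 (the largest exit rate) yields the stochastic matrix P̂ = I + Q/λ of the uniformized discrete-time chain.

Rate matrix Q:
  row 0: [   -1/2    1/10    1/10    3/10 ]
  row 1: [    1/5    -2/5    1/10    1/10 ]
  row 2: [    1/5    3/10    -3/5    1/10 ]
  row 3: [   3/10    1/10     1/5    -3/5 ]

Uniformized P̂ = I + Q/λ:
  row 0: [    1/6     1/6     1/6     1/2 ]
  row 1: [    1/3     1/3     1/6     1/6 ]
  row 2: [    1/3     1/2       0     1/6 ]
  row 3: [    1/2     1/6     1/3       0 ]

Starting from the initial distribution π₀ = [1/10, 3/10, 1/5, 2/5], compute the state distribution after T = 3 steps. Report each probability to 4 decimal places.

π = [0.3301, 0.2653, 0.1861, 0.2185]

t=0: π = [0.1000, 0.3000, 0.2000, 0.4000]
t=1: π = [0.3833, 0.2833, 0.2000, 0.1333]
t=2: π = [0.2917, 0.2806, 0.1556, 0.2722]
t=3: π = [0.3301, 0.2653, 0.1861, 0.2185]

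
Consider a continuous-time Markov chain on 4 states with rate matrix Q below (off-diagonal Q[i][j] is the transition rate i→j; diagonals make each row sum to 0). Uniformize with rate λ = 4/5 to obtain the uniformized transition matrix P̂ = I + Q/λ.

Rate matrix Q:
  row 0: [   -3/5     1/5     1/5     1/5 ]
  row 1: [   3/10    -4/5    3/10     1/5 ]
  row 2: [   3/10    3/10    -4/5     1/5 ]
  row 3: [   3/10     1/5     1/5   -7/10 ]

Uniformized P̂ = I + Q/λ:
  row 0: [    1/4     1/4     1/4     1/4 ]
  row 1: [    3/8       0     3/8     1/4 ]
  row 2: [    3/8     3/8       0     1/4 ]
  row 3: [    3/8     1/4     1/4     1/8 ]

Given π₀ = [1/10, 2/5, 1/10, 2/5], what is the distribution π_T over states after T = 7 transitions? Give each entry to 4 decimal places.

π = [0.3333, 0.2221, 0.2224, 0.2222]

t=0: π = [0.1000, 0.4000, 0.1000, 0.4000]
t=1: π = [0.3625, 0.1625, 0.2750, 0.2000]
t=2: π = [0.3297, 0.2438, 0.2016, 0.2250]
t=3: π = [0.3338, 0.2143, 0.2301, 0.2219]
t=4: π = [0.3333, 0.2252, 0.2193, 0.2223]
t=5: π = [0.3333, 0.2211, 0.2233, 0.2222]
t=6: π = [0.3333, 0.2226, 0.2218, 0.2222]
t=7: π = [0.3333, 0.2221, 0.2224, 0.2222]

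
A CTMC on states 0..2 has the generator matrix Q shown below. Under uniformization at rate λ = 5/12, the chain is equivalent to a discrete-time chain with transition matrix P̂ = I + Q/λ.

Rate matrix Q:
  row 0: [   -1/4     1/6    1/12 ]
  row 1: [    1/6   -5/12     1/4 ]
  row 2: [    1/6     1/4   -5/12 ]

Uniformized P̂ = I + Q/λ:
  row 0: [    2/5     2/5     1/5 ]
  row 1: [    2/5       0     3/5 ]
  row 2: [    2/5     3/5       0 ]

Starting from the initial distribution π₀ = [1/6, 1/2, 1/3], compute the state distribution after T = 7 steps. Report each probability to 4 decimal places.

t=0: π = [0.1667, 0.5000, 0.3333]
t=1: π = [0.4000, 0.2667, 0.3333]
t=2: π = [0.4000, 0.3600, 0.2400]
t=3: π = [0.4000, 0.3040, 0.2960]
t=4: π = [0.4000, 0.3376, 0.2624]
t=5: π = [0.4000, 0.3174, 0.2826]
t=6: π = [0.4000, 0.3295, 0.2705]
t=7: π = [0.4000, 0.3223, 0.2777]

π = [0.4000, 0.3223, 0.2777]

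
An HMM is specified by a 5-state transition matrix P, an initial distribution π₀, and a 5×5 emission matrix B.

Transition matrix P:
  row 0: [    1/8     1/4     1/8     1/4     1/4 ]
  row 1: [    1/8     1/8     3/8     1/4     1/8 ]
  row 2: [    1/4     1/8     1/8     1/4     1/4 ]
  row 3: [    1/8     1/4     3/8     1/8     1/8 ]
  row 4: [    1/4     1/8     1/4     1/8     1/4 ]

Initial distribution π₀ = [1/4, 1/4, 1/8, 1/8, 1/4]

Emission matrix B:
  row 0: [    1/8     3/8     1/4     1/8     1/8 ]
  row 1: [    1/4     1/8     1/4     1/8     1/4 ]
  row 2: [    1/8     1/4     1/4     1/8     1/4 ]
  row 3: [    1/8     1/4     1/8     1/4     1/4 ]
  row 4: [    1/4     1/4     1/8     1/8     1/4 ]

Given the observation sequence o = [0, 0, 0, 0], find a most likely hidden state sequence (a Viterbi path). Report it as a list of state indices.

path = [4, 4, 4, 4]

t=0: δ = [3.125e-02, 6.250e-02, 1.562e-02, 1.562e-02, 6.250e-02]  (obs o_0=0)
t=1: δ = [1.953e-03, 1.953e-03, 2.930e-03, 1.953e-03, 3.906e-03]  ψ = [4, 0, 1, 1, 4]  (obs o_1=0)
t=2: δ = [1.221e-04, 1.221e-04, 1.221e-04, 9.155e-05, 2.441e-04]  ψ = [4, 0, 4, 2, 4]  (obs o_2=0)
t=3: δ = [7.629e-06, 7.629e-06, 7.629e-06, 3.815e-06, 1.526e-05]  ψ = [4, 0, 4, 0, 4]  (obs o_3=0)
backtrack: best end state = 4; path = [4, 4, 4, 4]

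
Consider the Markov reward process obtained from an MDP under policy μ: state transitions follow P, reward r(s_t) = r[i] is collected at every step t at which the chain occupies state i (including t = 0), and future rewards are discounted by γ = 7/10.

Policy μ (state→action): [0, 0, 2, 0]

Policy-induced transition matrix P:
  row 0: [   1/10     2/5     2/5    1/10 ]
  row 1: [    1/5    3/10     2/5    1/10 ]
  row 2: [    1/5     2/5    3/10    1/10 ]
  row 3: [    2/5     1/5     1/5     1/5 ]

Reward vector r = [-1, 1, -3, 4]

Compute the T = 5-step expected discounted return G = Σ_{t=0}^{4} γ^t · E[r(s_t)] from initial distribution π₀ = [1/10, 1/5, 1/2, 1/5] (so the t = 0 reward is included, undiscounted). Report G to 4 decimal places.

G = -1.3153

t=0: π = [0.1000, 0.2000, 0.5000, 0.2000], E[r] = -0.6000, γ^t·E[r] = -0.600000, running G = -0.600000
t=1: π = [0.2300, 0.3400, 0.3100, 0.1200], E[r] = -0.3400, γ^t·E[r] = -0.238000, running G = -0.838000
t=2: π = [0.2010, 0.3420, 0.3450, 0.1120], E[r] = -0.4460, γ^t·E[r] = -0.218540, running G = -1.056540
t=3: π = [0.2023, 0.3434, 0.3431, 0.1112], E[r] = -0.4434, γ^t·E[r] = -0.152086, running G = -1.208626
t=4: π = [0.2020, 0.3434, 0.3435, 0.1111], E[r] = -0.4445, γ^t·E[r] = -0.106715, running G = -1.315341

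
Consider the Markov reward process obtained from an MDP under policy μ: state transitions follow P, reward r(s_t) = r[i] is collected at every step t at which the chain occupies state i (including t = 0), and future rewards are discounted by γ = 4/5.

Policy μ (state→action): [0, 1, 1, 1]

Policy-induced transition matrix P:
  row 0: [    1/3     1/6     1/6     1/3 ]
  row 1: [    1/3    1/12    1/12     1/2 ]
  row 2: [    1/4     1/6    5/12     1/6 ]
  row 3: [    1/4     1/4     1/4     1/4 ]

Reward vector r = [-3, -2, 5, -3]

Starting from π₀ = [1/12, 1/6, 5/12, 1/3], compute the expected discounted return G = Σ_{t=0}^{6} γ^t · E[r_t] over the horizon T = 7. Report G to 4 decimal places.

G = -1.8950

t=0: π = [0.0833, 0.1667, 0.4167, 0.3333], E[r] = 0.5000, γ^t·E[r] = 0.500000, running G = 0.500000
t=1: π = [0.2708, 0.1806, 0.2847, 0.2639], E[r] = -0.5417, γ^t·E[r] = -0.433333, running G = 0.066667
t=2: π = [0.2876, 0.1736, 0.2448, 0.2940], E[r] = -0.8681, γ^t·E[r] = -0.555556, running G = -0.488889
t=3: π = [0.2884, 0.1767, 0.2379, 0.2970], E[r] = -0.9201, γ^t·E[r] = -0.471111, running G = -0.960000
t=4: π = [0.2888, 0.1767, 0.2362, 0.2984], E[r] = -0.9340, γ^t·E[r] = -0.382568, running G = -1.342568
t=5: π = [0.2888, 0.1768, 0.2358, 0.2986], E[r] = -0.9364, γ^t·E[r] = -0.306840, running G = -1.649408
t=6: π = [0.2888, 0.1768, 0.2358, 0.2986], E[r] = -0.9370, γ^t·E[r] = -0.245627, running G = -1.895034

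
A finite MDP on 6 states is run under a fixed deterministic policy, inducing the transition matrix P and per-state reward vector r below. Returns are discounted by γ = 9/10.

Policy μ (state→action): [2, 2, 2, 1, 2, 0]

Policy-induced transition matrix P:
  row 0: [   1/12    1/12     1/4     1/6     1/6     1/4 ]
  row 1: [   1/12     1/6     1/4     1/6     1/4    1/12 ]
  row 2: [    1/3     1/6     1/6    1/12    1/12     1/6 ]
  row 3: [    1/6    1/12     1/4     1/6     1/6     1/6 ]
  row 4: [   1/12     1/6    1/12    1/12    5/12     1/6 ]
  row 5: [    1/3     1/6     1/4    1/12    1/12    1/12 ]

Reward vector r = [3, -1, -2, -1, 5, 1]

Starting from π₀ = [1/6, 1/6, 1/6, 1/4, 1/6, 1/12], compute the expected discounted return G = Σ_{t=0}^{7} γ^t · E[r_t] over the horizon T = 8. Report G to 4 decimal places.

t=0: π = [0.1667, 0.1667, 0.1667, 0.2500, 0.1667, 0.0833], E[r] = 0.6667, γ^t·E[r] = 0.666667, running G = 0.666667
t=1: π = [0.1667, 0.1319, 0.2083, 0.1319, 0.2014, 0.1597], E[r] = 0.9861, γ^t·E[r] = 0.887500, running G = 1.554167
t=2: π = [0.1863, 0.1418, 0.1991, 0.1192, 0.1973, 0.1563], E[r] = 1.0428, γ^t·E[r] = 0.844688, running G = 2.398854
t=3: π = [0.1821, 0.1412, 0.2005, 0.1206, 0.1982, 0.1574], E[r] = 1.0318, γ^t·E[r] = 0.752203, running G = 3.151057
t=4: π = [0.1829, 0.1414, 0.2003, 0.1203, 0.1982, 0.1570], E[r] = 1.0341, γ^t·E[r] = 0.678444, running G = 3.829501
t=5: π = [0.1827, 0.1414, 0.2003, 0.1204, 0.1982, 0.1570], E[r] = 1.0338, γ^t·E[r] = 0.610451, running G = 4.439952
t=6: π = [0.1827, 0.1414, 0.2003, 0.1204, 0.1982, 0.1570], E[r] = 1.0339, γ^t·E[r] = 0.549472, running G = 4.989424
t=7: π = [0.1827, 0.1414, 0.2003, 0.1204, 0.1982, 0.1570], E[r] = 1.0339, γ^t·E[r] = 0.494523, running G = 5.483947

G = 5.4839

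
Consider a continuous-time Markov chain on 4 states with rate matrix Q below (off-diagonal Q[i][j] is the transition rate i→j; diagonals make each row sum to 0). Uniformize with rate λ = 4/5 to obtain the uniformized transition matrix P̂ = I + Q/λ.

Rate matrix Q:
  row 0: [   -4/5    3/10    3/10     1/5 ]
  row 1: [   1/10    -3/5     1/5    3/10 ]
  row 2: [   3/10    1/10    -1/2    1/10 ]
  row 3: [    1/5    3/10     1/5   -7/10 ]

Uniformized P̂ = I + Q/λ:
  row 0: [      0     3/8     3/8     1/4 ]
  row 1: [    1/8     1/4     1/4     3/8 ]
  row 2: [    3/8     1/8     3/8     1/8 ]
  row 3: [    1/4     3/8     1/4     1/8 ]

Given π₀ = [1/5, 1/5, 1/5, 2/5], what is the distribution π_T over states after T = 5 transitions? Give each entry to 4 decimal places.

π = [0.2053, 0.2633, 0.3150, 0.2165]

t=0: π = [0.2000, 0.2000, 0.2000, 0.4000]
t=1: π = [0.2000, 0.3000, 0.3000, 0.2000]
t=2: π = [0.2000, 0.2625, 0.3125, 0.2250]
t=3: π = [0.2063, 0.2641, 0.3141, 0.2156]
t=4: π = [0.2047, 0.2635, 0.3150, 0.2168]
t=5: π = [0.2053, 0.2633, 0.3150, 0.2165]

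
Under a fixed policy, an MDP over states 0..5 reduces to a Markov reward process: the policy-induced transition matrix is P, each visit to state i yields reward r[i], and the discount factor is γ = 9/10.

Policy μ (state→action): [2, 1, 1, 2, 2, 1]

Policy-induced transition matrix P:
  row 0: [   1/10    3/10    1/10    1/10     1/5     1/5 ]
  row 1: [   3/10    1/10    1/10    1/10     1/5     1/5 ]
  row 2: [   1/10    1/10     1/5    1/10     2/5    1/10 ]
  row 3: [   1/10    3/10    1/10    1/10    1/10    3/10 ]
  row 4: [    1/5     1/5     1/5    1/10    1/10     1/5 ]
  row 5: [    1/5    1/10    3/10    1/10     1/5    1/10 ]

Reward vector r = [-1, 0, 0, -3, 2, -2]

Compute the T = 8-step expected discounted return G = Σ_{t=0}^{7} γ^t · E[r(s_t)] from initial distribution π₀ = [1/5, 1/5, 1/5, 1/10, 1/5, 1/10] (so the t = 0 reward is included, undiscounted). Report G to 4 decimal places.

t=0: π = [0.2000, 0.2000, 0.2000, 0.1000, 0.2000, 0.1000], E[r] = -0.3000, γ^t·E[r] = -0.300000, running G = -0.300000
t=1: π = [0.1700, 0.1800, 0.1600, 0.1000, 0.2100, 0.1800], E[r] = -0.4100, γ^t·E[r] = -0.369000, running G = -0.669000
t=2: π = [0.1750, 0.1750, 0.1730, 0.1000, 0.2010, 0.1760], E[r] = -0.4250, γ^t·E[r] = -0.344250, running G = -1.013250
t=3: π = [0.1727, 0.1751, 0.1726, 0.1000, 0.2045, 0.1751], E[r] = -0.4139, γ^t·E[r] = -0.301733, running G = -1.314983
t=4: π = [0.1730, 0.1750, 0.1727, 0.1000, 0.2041, 0.1752], E[r] = -0.4153, γ^t·E[r] = -0.272478, running G = -1.587461
t=5: π = [0.1729, 0.1750, 0.1727, 0.1000, 0.2041, 0.1752], E[r] = -0.4151, γ^t·E[r] = -0.245088, running G = -1.832549
t=6: π = [0.1729, 0.1750, 0.1727, 0.1000, 0.2041, 0.1752], E[r] = -0.4151, γ^t·E[r] = -0.220594, running G = -2.053143
t=7: π = [0.1729, 0.1750, 0.1727, 0.1000, 0.2041, 0.1752], E[r] = -0.4151, γ^t·E[r] = -0.198533, running G = -2.251675

G = -2.2517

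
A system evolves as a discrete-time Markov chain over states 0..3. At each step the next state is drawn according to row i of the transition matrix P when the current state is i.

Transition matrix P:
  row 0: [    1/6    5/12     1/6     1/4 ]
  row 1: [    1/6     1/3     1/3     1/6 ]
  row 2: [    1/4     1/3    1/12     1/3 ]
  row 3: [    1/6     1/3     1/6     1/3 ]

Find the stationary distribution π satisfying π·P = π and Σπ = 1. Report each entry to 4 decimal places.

π = [0.1840, 0.3487, 0.2075, 0.2599]

Balance equations π_j = Σ_i π_i·P[i][j]:
  π_0 = 1/6·π_0 + 1/6·π_1 + 1/4·π_2 + 1/6·π_3
  π_1 = 5/12·π_0 + 1/3·π_1 + 1/3·π_2 + 1/3·π_3
  π_2 = 1/6·π_0 + 1/3·π_1 + 1/12·π_2 + 1/6·π_3
  normalize: π_0 + π_1 + π_2 + π_3 = 1
Solving the linear system gives exactly π = [172/935, 326/935, 194/935, 243/935].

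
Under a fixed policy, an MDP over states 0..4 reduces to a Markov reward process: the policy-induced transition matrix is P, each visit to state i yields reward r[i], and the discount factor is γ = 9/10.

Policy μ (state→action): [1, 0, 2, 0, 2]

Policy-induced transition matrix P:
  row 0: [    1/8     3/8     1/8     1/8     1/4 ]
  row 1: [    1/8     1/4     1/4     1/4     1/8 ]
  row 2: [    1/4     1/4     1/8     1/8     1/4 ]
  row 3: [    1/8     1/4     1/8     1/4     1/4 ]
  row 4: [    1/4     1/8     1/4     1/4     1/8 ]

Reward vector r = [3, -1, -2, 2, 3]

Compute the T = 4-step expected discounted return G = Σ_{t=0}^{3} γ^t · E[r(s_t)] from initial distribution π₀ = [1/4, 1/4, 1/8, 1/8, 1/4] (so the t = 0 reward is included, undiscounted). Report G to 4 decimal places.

G = 3.4146

t=0: π = [0.2500, 0.2500, 0.1250, 0.1250, 0.2500], E[r] = 1.2500, γ^t·E[r] = 1.250000, running G = 1.250000
t=1: π = [0.1719, 0.2500, 0.1875, 0.2031, 0.1875], E[r] = 0.8594, γ^t·E[r] = 0.773438, running G = 2.023438
t=2: π = [0.1719, 0.2480, 0.1797, 0.2051, 0.1953], E[r] = 0.9043, γ^t·E[r] = 0.732480, running G = 2.755918
t=3: π = [0.1719, 0.2471, 0.1804, 0.2061, 0.1946], E[r] = 0.9036, γ^t·E[r] = 0.658698, running G = 3.414616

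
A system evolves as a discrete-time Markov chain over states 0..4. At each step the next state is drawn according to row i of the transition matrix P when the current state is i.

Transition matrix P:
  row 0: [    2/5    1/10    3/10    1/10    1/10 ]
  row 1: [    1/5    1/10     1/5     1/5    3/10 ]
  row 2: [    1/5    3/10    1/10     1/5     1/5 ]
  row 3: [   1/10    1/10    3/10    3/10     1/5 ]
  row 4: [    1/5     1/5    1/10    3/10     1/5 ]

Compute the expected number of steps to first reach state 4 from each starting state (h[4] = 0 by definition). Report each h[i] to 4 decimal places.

First-step conditioning: h[4] = 0; for i ≠ 4, h[i] = 1 + Σ_k P[i][k]·h[k].
  h[0] = 1 + 2/5·h[0] + 1/10·h[1] + 3/10·h[2] + 1/10·h[3]
  h[1] = 1 + 1/5·h[0] + 1/10·h[1] + 1/5·h[2] + 1/5·h[3]
  h[2] = 1 + 1/5·h[0] + 3/10·h[1] + 1/10·h[2] + 1/5·h[3]
  h[3] = 1 + 1/10·h[0] + 1/10·h[1] + 3/10·h[2] + 3/10·h[3]
Solving the 4×4 linear system over states ≠ 4 gives exactly h = [1952/333, 1562/333, 568/111, 1708/333, 0] (h[4] = 0 is the target).

h = [5.8619, 4.6907, 5.1171, 5.1291, 0.0000]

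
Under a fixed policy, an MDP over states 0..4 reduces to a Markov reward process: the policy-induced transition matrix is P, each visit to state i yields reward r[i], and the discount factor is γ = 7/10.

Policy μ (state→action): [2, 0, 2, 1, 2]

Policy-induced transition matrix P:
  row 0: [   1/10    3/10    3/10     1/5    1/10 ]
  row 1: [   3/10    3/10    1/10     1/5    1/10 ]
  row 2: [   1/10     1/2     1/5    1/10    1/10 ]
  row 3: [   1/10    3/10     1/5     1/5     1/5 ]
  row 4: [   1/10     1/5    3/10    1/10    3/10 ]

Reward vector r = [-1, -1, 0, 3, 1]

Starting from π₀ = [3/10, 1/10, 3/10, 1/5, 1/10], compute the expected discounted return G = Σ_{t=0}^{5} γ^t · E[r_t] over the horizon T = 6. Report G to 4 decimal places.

G = 0.5844

t=0: π = [0.3000, 0.1000, 0.3000, 0.2000, 0.1000], E[r] = 0.3000, γ^t·E[r] = 0.300000, running G = 0.300000
t=1: π = [0.1200, 0.3500, 0.2300, 0.1600, 0.1400], E[r] = 0.1500, γ^t·E[r] = 0.105000, running G = 0.405000
t=2: π = [0.1700, 0.3320, 0.1910, 0.1630, 0.1440], E[r] = 0.1310, γ^t·E[r] = 0.064190, running G = 0.469190
t=3: π = [0.1664, 0.3238, 0.1982, 0.1665, 0.1451], E[r] = 0.1544, γ^t·E[r] = 0.052959, running G = 0.522149
t=4: π = [0.1648, 0.3251, 0.1988, 0.1657, 0.1457], E[r] = 0.1528, γ^t·E[r] = 0.036685, running G = 0.558834
t=5: π = [0.1650, 0.3252, 0.1985, 0.1656, 0.1457], E[r] = 0.1522, γ^t·E[r] = 0.025573, running G = 0.584407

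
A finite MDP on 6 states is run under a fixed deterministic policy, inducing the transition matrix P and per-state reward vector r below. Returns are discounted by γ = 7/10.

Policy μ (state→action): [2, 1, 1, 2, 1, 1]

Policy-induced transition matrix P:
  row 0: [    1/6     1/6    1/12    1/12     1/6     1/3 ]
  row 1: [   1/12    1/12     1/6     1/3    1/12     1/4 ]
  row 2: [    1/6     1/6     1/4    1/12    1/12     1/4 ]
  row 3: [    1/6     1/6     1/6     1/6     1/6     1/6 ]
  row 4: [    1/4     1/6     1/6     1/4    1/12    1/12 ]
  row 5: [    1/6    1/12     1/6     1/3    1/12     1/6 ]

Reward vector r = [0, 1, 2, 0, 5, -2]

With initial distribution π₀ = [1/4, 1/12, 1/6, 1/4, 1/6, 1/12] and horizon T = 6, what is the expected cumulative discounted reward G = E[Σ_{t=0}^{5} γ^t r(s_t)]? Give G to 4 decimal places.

G = 2.3153

t=0: π = [0.2500, 0.0833, 0.1667, 0.2500, 0.1667, 0.0833], E[r] = 1.0833, γ^t·E[r] = 1.083333, running G = 1.083333
t=1: π = [0.1736, 0.1528, 0.1597, 0.1736, 0.1250, 0.2153], E[r] = 0.6667, γ^t·E[r] = 0.466667, running G = 1.550000
t=2: π = [0.1644, 0.1360, 0.1655, 0.2106, 0.1123, 0.2112], E[r] = 0.6059, γ^t·E[r] = 0.296892, running G = 1.846892
t=3: π = [0.1647, 0.1377, 0.1668, 0.2064, 0.1146, 0.2098], E[r] = 0.6245, γ^t·E[r] = 0.214210, running G = 2.061102
t=4: π = [0.1647, 0.1377, 0.1668, 0.2065, 0.1143, 0.2099], E[r] = 0.6228, γ^t·E[r] = 0.149532, running G = 2.210634
t=5: π = [0.1647, 0.1377, 0.1668, 0.2065, 0.1143, 0.2100], E[r] = 0.6228, γ^t·E[r] = 0.104670, running G = 2.315304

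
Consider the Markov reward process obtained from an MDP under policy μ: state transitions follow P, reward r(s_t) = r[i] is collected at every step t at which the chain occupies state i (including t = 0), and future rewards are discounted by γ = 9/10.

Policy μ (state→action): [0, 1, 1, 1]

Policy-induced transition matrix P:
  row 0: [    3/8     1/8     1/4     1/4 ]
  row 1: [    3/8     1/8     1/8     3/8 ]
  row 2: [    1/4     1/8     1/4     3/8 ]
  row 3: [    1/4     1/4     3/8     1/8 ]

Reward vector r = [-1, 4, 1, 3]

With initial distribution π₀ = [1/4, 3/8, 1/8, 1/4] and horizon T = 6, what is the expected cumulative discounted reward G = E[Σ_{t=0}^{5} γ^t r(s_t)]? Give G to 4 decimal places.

G = 7.2460

t=0: π = [0.2500, 0.3750, 0.1250, 0.2500], E[r] = 2.1250, γ^t·E[r] = 2.125000, running G = 2.125000
t=1: π = [0.3281, 0.1563, 0.2344, 0.2813], E[r] = 1.3750, γ^t·E[r] = 1.237500, running G = 3.362500
t=2: π = [0.3105, 0.1602, 0.2656, 0.2637], E[r] = 1.3867, γ^t·E[r] = 1.123242, running G = 4.485742
t=3: π = [0.3088, 0.1580, 0.2629, 0.2703], E[r] = 1.3967, γ^t·E[r] = 1.018215, running G = 5.503957
t=4: π = [0.3083, 0.1588, 0.2640, 0.2688], E[r] = 1.3973, γ^t·E[r] = 0.916774, running G = 6.420731
t=5: π = [0.3084, 0.1586, 0.2638, 0.2692], E[r] = 1.3975, γ^t·E[r] = 0.825225, running G = 7.245956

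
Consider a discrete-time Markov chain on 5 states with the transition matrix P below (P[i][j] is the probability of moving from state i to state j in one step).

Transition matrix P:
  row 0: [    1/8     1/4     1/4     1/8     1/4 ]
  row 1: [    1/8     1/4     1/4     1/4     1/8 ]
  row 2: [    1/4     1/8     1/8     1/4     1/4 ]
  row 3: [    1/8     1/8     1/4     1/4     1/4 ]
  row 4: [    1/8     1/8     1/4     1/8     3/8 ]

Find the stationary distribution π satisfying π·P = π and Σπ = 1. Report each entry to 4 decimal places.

Balance equations π_j = Σ_i π_i·P[i][j]:
  π_0 = 1/8·π_0 + 1/8·π_1 + 1/4·π_2 + 1/8·π_3 + 1/8·π_4
  π_1 = 1/4·π_0 + 1/4·π_1 + 1/8·π_2 + 1/8·π_3 + 1/8·π_4
  π_2 = 1/4·π_0 + 1/4·π_1 + 1/8·π_2 + 1/4·π_3 + 1/4·π_4
  π_3 = 1/8·π_0 + 1/4·π_1 + 1/4·π_2 + 1/4·π_3 + 1/8·π_4
  normalize: π_0 + π_1 + π_2 + π_3 + π_4 = 1
Solving the linear system gives exactly π = [11/72, 83/504, 2/9, 233/1176, 925/3528].

π = [0.1528, 0.1647, 0.2222, 0.1981, 0.2622]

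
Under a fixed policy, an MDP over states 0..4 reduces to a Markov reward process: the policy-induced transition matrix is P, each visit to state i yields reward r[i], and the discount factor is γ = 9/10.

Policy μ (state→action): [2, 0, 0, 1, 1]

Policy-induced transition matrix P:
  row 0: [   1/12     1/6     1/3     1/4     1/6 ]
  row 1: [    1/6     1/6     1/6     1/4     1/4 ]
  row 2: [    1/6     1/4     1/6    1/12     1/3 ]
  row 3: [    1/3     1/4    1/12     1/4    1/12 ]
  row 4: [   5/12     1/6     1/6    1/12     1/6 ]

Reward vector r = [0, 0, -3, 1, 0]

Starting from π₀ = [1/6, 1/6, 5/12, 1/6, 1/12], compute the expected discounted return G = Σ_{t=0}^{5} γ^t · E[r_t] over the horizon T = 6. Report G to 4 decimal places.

G = -2.4868

t=0: π = [0.1667, 0.1667, 0.4167, 0.1667, 0.0833], E[r] = -1.0833, γ^t·E[r] = -1.083333, running G = -1.083333
t=1: π = [0.2014, 0.2153, 0.1806, 0.1667, 0.2361], E[r] = -0.3750, γ^t·E[r] = -0.337500, running G = -1.420833
t=2: π = [0.2367, 0.1956, 0.1863, 0.1806, 0.2008], E[r] = -0.3785, γ^t·E[r] = -0.306563, running G = -1.727396
t=3: π = [0.2272, 0.1972, 0.1911, 0.1855, 0.1990], E[r] = -0.3877, γ^t·E[r] = -0.282656, running G = -2.010052
t=4: π = [0.2284, 0.1980, 0.1891, 0.1850, 0.1995], E[r] = -0.3823, γ^t·E[r] = -0.250799, running G = -2.260851
t=5: π = [0.2283, 0.1978, 0.1893, 0.1852, 0.1993], E[r] = -0.3827, γ^t·E[r] = -0.225985, running G = -2.486837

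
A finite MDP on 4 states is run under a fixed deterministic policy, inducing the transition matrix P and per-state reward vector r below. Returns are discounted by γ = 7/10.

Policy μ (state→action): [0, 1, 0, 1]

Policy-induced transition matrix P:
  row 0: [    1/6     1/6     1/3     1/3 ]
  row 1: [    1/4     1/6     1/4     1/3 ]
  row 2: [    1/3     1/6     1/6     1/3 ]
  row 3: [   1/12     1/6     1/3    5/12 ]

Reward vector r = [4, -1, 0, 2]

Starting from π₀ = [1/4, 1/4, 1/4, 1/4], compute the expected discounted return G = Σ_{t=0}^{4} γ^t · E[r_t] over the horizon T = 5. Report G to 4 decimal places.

t=0: π = [0.2500, 0.2500, 0.2500, 0.2500], E[r] = 1.2500, γ^t·E[r] = 1.250000, running G = 1.250000
t=1: π = [0.2083, 0.1667, 0.2708, 0.3542], E[r] = 1.3750, γ^t·E[r] = 0.962500, running G = 2.212500
t=2: π = [0.1962, 0.1667, 0.2743, 0.3628], E[r] = 1.3438, γ^t·E[r] = 0.658438, running G = 2.870938
t=3: π = [0.1960, 0.1667, 0.2737, 0.3636], E[r] = 1.3446, γ^t·E[r] = 0.461204, running G = 3.332141
t=4: π = [0.1959, 0.1667, 0.2738, 0.3636], E[r] = 1.3441, γ^t·E[r] = 0.322721, running G = 3.654863

G = 3.6549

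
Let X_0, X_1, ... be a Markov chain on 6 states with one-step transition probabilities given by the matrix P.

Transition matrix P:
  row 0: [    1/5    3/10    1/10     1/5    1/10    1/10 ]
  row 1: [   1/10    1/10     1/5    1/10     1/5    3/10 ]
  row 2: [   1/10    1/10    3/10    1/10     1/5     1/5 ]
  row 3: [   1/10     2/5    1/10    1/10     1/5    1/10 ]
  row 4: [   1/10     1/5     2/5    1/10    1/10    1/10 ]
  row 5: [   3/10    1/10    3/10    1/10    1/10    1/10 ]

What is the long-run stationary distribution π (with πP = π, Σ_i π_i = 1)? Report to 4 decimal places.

π = [0.1467, 0.1791, 0.2452, 0.1147, 0.1539, 0.1603]

Balance equations π_j = Σ_i π_i·P[i][j]:
  π_0 = 1/5·π_0 + 1/10·π_1 + 1/10·π_2 + 1/10·π_3 + 1/10·π_4 + 3/10·π_5
  π_1 = 3/10·π_0 + 1/10·π_1 + 1/10·π_2 + 2/5·π_3 + 1/5·π_4 + 1/10·π_5
  π_2 = 1/10·π_0 + 1/5·π_1 + 3/10·π_2 + 1/10·π_3 + 2/5·π_4 + 3/10·π_5
  π_3 = 1/5·π_0 + 1/10·π_1 + 1/10·π_2 + 1/10·π_3 + 1/10·π_4 + 1/10·π_5
  π_4 = 1/10·π_0 + 1/5·π_1 + 1/5·π_2 + 1/5·π_3 + 1/10·π_4 + 1/10·π_5
  normalize: π_0 + π_1 + π_2 + π_3 + π_4 + π_5 = 1
Solving the linear system gives exactly π = [1343/9152, 3279/18304, 51/208, 2099/18304, 2817/18304, 2935/18304].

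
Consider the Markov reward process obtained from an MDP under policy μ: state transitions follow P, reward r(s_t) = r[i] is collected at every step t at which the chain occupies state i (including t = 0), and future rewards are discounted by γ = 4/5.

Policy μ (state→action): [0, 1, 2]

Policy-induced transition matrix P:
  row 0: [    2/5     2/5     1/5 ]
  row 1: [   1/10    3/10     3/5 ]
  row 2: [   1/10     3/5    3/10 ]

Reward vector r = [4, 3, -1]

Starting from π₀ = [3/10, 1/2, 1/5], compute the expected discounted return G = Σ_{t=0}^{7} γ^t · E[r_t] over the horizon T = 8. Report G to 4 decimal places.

t=0: π = [0.3000, 0.5000, 0.2000], E[r] = 2.5000, γ^t·E[r] = 2.500000, running G = 2.500000
t=1: π = [0.1900, 0.3900, 0.4200], E[r] = 1.5100, γ^t·E[r] = 1.208000, running G = 3.708000
t=2: π = [0.1570, 0.4450, 0.3980], E[r] = 1.5650, γ^t·E[r] = 1.001600, running G = 4.709600
t=3: π = [0.1471, 0.4351, 0.4178], E[r] = 1.4759, γ^t·E[r] = 0.755661, running G = 5.465261
t=4: π = [0.1441, 0.4401, 0.4158], E[r] = 1.4809, γ^t·E[r] = 0.606556, running G = 6.071817
t=5: π = [0.1432, 0.4392, 0.4176], E[r] = 1.4728, γ^t·E[r] = 0.482617, running G = 6.554434
t=6: π = [0.1430, 0.4396, 0.4174], E[r] = 1.4733, γ^t·E[r] = 0.386211, running G = 6.940645
t=7: π = [0.1429, 0.4395, 0.4176], E[r] = 1.4726, γ^t·E[r] = 0.308817, running G = 7.249462

G = 7.2495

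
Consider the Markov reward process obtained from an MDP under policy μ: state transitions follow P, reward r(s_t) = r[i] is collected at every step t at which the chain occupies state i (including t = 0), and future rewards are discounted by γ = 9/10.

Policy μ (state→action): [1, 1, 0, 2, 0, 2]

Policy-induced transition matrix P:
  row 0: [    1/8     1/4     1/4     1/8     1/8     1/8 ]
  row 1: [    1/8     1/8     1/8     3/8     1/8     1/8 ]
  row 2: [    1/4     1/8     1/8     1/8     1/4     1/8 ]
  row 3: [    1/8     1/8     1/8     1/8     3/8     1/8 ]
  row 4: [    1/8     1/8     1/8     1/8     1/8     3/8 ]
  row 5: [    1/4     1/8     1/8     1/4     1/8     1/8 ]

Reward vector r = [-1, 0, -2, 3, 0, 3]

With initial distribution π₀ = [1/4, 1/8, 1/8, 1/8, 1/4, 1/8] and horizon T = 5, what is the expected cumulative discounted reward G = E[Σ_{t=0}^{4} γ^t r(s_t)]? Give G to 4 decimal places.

G = 2.1344

t=0: π = [0.2500, 0.1250, 0.1250, 0.1250, 0.2500, 0.1250], E[r] = 0.2500, γ^t·E[r] = 0.250000, running G = 0.250000
t=1: π = [0.1563, 0.1563, 0.1563, 0.1719, 0.1719, 0.1875], E[r] = 0.6094, γ^t·E[r] = 0.548438, running G = 0.798438
t=2: π = [0.1680, 0.1445, 0.1445, 0.1875, 0.1875, 0.1680], E[r] = 0.6094, γ^t·E[r] = 0.493594, running G = 1.292031
t=3: π = [0.1641, 0.1460, 0.1460, 0.1821, 0.1899, 0.1719], E[r] = 0.6060, γ^t·E[r] = 0.441743, running G = 1.733774
t=4: π = [0.1647, 0.1455, 0.1455, 0.1830, 0.1888, 0.1725], E[r] = 0.6107, γ^t·E[r] = 0.400652, running G = 2.134426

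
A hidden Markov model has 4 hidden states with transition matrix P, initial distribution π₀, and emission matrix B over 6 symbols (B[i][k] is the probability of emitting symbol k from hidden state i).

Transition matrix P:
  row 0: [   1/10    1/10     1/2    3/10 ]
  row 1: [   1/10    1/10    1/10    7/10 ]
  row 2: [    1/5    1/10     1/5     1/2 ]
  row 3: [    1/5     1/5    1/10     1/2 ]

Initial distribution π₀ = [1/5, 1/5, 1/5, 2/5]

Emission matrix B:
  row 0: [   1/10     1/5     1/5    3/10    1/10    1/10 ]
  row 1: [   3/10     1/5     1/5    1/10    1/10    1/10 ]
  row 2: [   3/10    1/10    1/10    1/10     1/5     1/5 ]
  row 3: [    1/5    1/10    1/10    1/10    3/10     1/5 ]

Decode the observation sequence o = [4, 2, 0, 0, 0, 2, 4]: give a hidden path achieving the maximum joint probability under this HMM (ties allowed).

t=0: δ = [2.000e-02, 2.000e-02, 4.000e-02, 1.200e-01]  (obs o_0=4)
t=1: δ = [4.800e-03, 4.800e-03, 1.200e-03, 6.000e-03]  ψ = [3, 3, 3, 3]  (obs o_1=2)
t=2: δ = [1.200e-04, 3.600e-04, 7.200e-04, 6.720e-04]  ψ = [3, 3, 0, 1]  (obs o_2=0)
t=3: δ = [1.440e-05, 4.032e-05, 4.320e-05, 7.200e-05]  ψ = [2, 3, 2, 2]  (obs o_3=0)
t=4: δ = [1.440e-06, 4.320e-06, 2.592e-06, 7.200e-06]  ψ = [3, 3, 2, 3]  (obs o_4=0)
t=5: δ = [2.880e-07, 2.880e-07, 7.200e-08, 3.600e-07]  ψ = [3, 3, 0, 3]  (obs o_5=2)
t=6: δ = [7.200e-09, 7.200e-09, 2.880e-08, 6.048e-08]  ψ = [3, 3, 0, 1]  (obs o_6=4)
backtrack: best end state = 3; path = [3, 0, 2, 3, 3, 1, 3]

path = [3, 0, 2, 3, 3, 1, 3]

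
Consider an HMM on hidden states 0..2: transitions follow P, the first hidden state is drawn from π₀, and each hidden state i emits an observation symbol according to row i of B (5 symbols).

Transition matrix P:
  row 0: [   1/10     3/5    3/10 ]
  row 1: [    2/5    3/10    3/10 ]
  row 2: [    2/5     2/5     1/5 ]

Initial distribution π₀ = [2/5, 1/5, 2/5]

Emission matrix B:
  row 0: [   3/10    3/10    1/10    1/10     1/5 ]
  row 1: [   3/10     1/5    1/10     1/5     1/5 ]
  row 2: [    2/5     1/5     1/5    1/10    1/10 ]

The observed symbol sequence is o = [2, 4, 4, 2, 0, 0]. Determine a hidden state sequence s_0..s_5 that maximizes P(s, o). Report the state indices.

t=0: δ = [4.000e-02, 2.000e-02, 8.000e-02]  (obs o_0=2)
t=1: δ = [6.400e-03, 6.400e-03, 1.600e-03]  ψ = [2, 2, 2]  (obs o_1=4)
t=2: δ = [5.120e-04, 7.680e-04, 1.920e-04]  ψ = [1, 0, 0]  (obs o_2=4)
t=3: δ = [3.072e-05, 3.072e-05, 4.608e-05]  ψ = [1, 0, 1]  (obs o_3=2)
t=4: δ = [5.530e-06, 5.530e-06, 3.686e-06]  ψ = [2, 0, 0]  (obs o_4=0)
t=5: δ = [6.636e-07, 9.953e-07, 6.636e-07]  ψ = [1, 0, 0]  (obs o_5=0)
backtrack: best end state = 1; path = [2, 0, 1, 2, 0, 1]

path = [2, 0, 1, 2, 0, 1]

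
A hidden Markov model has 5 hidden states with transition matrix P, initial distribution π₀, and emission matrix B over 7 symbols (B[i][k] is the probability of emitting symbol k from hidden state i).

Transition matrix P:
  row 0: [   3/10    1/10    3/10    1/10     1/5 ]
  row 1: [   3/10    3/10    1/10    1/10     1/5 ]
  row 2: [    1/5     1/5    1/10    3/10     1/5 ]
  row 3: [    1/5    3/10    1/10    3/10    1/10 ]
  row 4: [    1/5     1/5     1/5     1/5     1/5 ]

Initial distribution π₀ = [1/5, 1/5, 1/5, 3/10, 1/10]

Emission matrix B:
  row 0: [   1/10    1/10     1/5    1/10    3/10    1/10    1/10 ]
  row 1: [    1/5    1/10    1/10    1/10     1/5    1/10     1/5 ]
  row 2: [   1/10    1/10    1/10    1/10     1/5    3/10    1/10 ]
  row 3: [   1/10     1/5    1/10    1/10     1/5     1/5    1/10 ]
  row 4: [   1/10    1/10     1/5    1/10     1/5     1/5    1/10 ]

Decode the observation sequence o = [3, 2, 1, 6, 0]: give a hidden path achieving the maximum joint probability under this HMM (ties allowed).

t=0: δ = [2.000e-02, 2.000e-02, 2.000e-02, 3.000e-02, 1.000e-02]  (obs o_0=3)
t=1: δ = [1.200e-03, 9.000e-04, 6.000e-04, 9.000e-04, 8.000e-04]  ψ = [0, 3, 0, 3, 0]  (obs o_1=2)
t=2: δ = [3.600e-05, 2.700e-05, 3.600e-05, 5.400e-05, 2.400e-05]  ψ = [0, 1, 0, 3, 0]  (obs o_2=1)
t=3: δ = [1.080e-06, 3.240e-06, 1.080e-06, 1.620e-06, 7.200e-07]  ψ = [0, 3, 0, 3, 0]  (obs o_3=6)
t=4: δ = [9.720e-08, 1.944e-07, 3.240e-08, 4.860e-08, 6.480e-08]  ψ = [1, 1, 0, 3, 1]  (obs o_4=0)
backtrack: best end state = 1; path = [3, 3, 3, 1, 1]

path = [3, 3, 3, 1, 1]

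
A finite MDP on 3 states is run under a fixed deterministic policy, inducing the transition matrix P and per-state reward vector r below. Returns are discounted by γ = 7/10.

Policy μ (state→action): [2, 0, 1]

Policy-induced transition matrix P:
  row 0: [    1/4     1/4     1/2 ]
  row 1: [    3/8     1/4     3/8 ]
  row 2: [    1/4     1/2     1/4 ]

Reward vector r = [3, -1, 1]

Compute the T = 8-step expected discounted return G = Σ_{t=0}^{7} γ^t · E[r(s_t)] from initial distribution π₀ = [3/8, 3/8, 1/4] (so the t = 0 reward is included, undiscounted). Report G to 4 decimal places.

t=0: π = [0.3750, 0.3750, 0.2500], E[r] = 1.0000, γ^t·E[r] = 1.000000, running G = 1.000000
t=1: π = [0.2969, 0.3125, 0.3906], E[r] = 0.9688, γ^t·E[r] = 0.678125, running G = 1.678125
t=2: π = [0.2891, 0.3477, 0.3633], E[r] = 0.8828, γ^t·E[r] = 0.432578, running G = 2.110703
t=3: π = [0.2935, 0.3408, 0.3657], E[r] = 0.9053, γ^t·E[r] = 0.310509, running G = 2.421212
t=4: π = [0.2926, 0.3414, 0.3660], E[r] = 0.9023, γ^t·E[r] = 0.216653, running G = 2.637865
t=5: π = [0.2927, 0.3415, 0.3658], E[r] = 0.9024, γ^t·E[r] = 0.151662, running G = 2.789527
t=6: π = [0.2927, 0.3415, 0.3659], E[r] = 0.9025, γ^t·E[r] = 0.106173, running G = 2.895700
t=7: π = [0.2927, 0.3415, 0.3659], E[r] = 0.9024, γ^t·E[r] = 0.074320, running G = 2.970020

G = 2.9700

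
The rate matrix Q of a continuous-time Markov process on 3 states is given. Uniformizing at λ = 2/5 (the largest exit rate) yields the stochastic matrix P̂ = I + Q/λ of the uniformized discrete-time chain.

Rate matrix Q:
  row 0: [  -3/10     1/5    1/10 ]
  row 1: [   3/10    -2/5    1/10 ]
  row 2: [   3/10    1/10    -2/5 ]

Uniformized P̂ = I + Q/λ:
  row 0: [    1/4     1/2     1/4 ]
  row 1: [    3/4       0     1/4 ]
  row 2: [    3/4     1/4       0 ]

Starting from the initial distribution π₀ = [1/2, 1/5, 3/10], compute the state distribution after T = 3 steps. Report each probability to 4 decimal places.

π = [0.5000, 0.3016, 0.1984]

t=0: π = [0.5000, 0.2000, 0.3000]
t=1: π = [0.5000, 0.3250, 0.1750]
t=2: π = [0.5000, 0.2938, 0.2063]
t=3: π = [0.5000, 0.3016, 0.1984]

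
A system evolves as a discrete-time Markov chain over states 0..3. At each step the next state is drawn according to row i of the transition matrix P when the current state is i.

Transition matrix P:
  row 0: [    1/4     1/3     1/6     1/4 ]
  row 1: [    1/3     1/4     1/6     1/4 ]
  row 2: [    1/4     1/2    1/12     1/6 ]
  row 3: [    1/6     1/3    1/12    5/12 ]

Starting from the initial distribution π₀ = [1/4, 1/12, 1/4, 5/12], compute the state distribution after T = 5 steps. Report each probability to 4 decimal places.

t=0: π = [0.2500, 0.0833, 0.2500, 0.4167]
t=1: π = [0.2222, 0.3681, 0.1111, 0.2986]
t=2: π = [0.2558, 0.3212, 0.1325, 0.2905]
t=3: π = [0.2526, 0.3287, 0.1314, 0.2874]
t=4: π = [0.2534, 0.3278, 0.1318, 0.2869]
t=5: π = [0.2534, 0.3280, 0.1318, 0.2868]

π = [0.2534, 0.3280, 0.1318, 0.2868]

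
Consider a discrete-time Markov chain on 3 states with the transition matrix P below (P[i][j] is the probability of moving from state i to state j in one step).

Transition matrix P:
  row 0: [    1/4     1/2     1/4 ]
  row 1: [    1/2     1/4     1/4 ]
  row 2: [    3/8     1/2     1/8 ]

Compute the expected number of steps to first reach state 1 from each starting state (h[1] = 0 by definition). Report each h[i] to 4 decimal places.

h = [2.0000, 0.0000, 2.0000]

First-step conditioning: h[1] = 0; for i ≠ 1, h[i] = 1 + Σ_k P[i][k]·h[k].
  h[0] = 1 + 1/4·h[0] + 1/4·h[2]
  h[2] = 1 + 3/8·h[0] + 1/8·h[2]
Solving the 2×2 linear system over states ≠ 1 gives exactly h = [2, 0, 2] (h[1] = 0 is the target).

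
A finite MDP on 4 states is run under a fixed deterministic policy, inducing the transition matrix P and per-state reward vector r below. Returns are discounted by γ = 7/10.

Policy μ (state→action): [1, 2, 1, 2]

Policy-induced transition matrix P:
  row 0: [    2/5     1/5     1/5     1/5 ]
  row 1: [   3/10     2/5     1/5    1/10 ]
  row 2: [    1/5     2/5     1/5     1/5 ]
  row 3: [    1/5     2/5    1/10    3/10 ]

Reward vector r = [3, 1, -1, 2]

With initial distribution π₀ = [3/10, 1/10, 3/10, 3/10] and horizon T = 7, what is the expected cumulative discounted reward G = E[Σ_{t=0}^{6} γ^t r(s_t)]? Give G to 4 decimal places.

t=0: π = [0.3000, 0.1000, 0.3000, 0.3000], E[r] = 1.3000, γ^t·E[r] = 1.300000, running G = 1.300000
t=1: π = [0.2700, 0.3400, 0.1700, 0.2200], E[r] = 1.4200, γ^t·E[r] = 0.994000, running G = 2.294000
t=2: π = [0.2880, 0.3460, 0.1780, 0.1880], E[r] = 1.4080, γ^t·E[r] = 0.689920, running G = 2.983920
t=3: π = [0.2922, 0.3424, 0.1812, 0.1842], E[r] = 1.4062, γ^t·E[r] = 0.482327, running G = 3.466247
t=4: π = [0.2927, 0.3416, 0.1816, 0.1842], E[r] = 1.4064, γ^t·E[r] = 0.337672, running G = 3.803918
t=5: π = [0.2927, 0.3415, 0.1816, 0.1843], E[r] = 1.4065, γ^t·E[r] = 0.236387, running G = 4.040306
t=6: π = [0.2927, 0.3415, 0.1816, 0.1843], E[r] = 1.4065, γ^t·E[r] = 0.165474, running G = 4.205779

G = 4.2058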